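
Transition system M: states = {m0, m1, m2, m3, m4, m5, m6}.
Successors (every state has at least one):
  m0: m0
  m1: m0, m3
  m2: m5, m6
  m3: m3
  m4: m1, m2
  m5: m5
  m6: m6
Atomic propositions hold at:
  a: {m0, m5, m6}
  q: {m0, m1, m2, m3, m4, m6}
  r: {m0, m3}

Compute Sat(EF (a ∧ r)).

{m0, m1, m4}

Sat(a ∧ r) = {m0}
EF (a ∧ r): least fixpoint, start Z0 = {m0}, add states with some successor in Z. Z1 = {m0, m1}; Z2 = {m0, m1, m4}; fixed.
Sat(EF (a ∧ r)) = {m0, m1, m4}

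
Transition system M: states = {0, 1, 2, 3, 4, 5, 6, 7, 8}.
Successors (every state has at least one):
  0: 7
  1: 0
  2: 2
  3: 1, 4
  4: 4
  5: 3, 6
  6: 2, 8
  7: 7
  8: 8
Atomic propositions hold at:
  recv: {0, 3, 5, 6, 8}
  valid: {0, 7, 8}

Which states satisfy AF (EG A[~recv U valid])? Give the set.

{0, 1, 7, 8}

Sat(~recv) = {1, 2, 4, 7}
A[~recv U valid]: least fixpoint, start Z0 = Sat(valid) = {0, 7, 8}, add states in Sat(~recv) with every successor in Z. Z1 = {0, 1, 7, 8}; fixed.
Sat(A[~recv U valid]) = {0, 1, 7, 8}
EG A[~recv U valid]: greatest fixpoint, start Z0 = {0, 1, 7, 8}, keep only states in Sat with some successor in Z. Already a fixed point.
Sat(EG A[~recv U valid]) = {0, 1, 7, 8}
AF (EG A[~recv U valid]): least fixpoint, start Z0 = {0, 1, 7, 8}, add states with every successor in Z. Already a fixed point.
Sat(AF (EG A[~recv U valid])) = {0, 1, 7, 8}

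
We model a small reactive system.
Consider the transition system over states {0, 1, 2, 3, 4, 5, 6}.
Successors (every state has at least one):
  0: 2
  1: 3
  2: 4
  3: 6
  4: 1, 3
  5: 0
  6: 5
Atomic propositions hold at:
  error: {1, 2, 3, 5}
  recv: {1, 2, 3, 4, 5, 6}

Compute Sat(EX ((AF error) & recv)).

AF error: least fixpoint, start Z0 = {1, 2, 3, 5}, add states with every successor in Z. Z1 = {0, 1, 2, 3, 4, 5, 6}; fixed.
Sat(AF error) = {0, 1, 2, 3, 4, 5, 6}
Sat((AF error) & recv) = {1, 2, 3, 4, 5, 6}
Sat(EX ((AF error) & recv)) = {s : some successor in {1, 2, 3, 4, 5, 6}} = {0, 1, 2, 3, 4, 6}

{0, 1, 2, 3, 4, 6}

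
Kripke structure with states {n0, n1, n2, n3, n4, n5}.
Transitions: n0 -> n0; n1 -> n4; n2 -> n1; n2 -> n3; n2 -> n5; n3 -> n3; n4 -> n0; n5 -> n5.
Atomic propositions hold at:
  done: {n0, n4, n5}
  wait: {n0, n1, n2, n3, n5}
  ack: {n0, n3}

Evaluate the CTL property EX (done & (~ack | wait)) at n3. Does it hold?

Sat(~ack) = {n1, n2, n4, n5}
Sat(~ack | wait) = {n0, n1, n2, n3, n4, n5}
Sat(done & (~ack | wait)) = {n0, n4, n5}
Sat(EX (done & (~ack | wait))) = {s : some successor in {n0, n4, n5}} = {n0, n1, n2, n4, n5}
n3 ∉ Sat(EX (done & (~ack | wait))) = {n0, n1, n2, n4, n5}, so the formula does not hold at n3.

No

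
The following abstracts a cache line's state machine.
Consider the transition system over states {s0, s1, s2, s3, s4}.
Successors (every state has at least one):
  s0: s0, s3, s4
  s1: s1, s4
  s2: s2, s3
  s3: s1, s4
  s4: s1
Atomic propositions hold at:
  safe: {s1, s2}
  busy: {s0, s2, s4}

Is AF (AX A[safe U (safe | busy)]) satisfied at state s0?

Sat(safe | busy) = {s0, s1, s2, s4}
A[safe U (safe | busy)]: least fixpoint, start Z0 = Sat((safe | busy)) = {s0, s1, s2, s4}, add states in Sat(safe) with every successor in Z. Already a fixed point.
Sat(A[safe U (safe | busy)]) = {s0, s1, s2, s4}
Sat(AX A[safe U (safe | busy)]) = {s : every successor in {s0, s1, s2, s4}} = {s1, s3, s4}
AF (AX A[safe U (safe | busy)]): least fixpoint, start Z0 = {s1, s3, s4}, add states with every successor in Z. Already a fixed point.
Sat(AF (AX A[safe U (safe | busy)])) = {s1, s3, s4}
s0 ∉ Sat(AF (AX A[safe U (safe | busy)])) = {s1, s3, s4}, so the formula does not hold at s0.

No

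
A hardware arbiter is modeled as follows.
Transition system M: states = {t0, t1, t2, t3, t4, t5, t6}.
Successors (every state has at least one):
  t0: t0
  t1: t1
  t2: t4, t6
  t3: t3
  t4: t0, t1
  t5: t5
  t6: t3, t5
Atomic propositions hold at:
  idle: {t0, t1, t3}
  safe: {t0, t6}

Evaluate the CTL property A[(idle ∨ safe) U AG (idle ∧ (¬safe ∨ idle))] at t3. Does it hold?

Sat(idle ∨ safe) = {t0, t1, t3, t6}
Sat(¬safe) = {t1, t2, t3, t4, t5}
Sat(¬safe ∨ idle) = {t0, t1, t2, t3, t4, t5}
Sat(idle ∧ (¬safe ∨ idle)) = {t0, t1, t3}
AG (idle ∧ (¬safe ∨ idle)): greatest fixpoint, start Z0 = {t0, t1, t3}, keep only states in Sat with every successor in Z. Already a fixed point.
Sat(AG (idle ∧ (¬safe ∨ idle))) = {t0, t1, t3}
A[(idle ∨ safe) U AG (idle ∧ (¬safe ∨ idle))]: least fixpoint, start Z0 = Sat(AG (idle ∧ (¬safe ∨ idle))) = {t0, t1, t3}, add states in Sat(idle ∨ safe) with every successor in Z. Already a fixed point.
Sat(A[(idle ∨ safe) U AG (idle ∧ (¬safe ∨ idle))]) = {t0, t1, t3}
t3 ∈ Sat(A[(idle ∨ safe) U AG (idle ∧ (¬safe ∨ idle))]) = {t0, t1, t3}, so the formula holds at t3.

Yes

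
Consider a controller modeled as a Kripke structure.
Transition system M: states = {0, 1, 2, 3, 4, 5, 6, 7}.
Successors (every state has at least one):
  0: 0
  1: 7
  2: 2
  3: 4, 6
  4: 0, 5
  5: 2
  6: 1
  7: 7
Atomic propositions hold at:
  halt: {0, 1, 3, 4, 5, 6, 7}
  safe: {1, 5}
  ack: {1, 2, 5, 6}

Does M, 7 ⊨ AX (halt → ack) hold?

No

Sat(halt → ack) = {1, 2, 5, 6}
Sat(AX (halt → ack)) = {s : every successor in {1, 2, 5, 6}} = {2, 5, 6}
7 ∉ Sat(AX (halt → ack)) = {2, 5, 6}, so the formula does not hold at 7.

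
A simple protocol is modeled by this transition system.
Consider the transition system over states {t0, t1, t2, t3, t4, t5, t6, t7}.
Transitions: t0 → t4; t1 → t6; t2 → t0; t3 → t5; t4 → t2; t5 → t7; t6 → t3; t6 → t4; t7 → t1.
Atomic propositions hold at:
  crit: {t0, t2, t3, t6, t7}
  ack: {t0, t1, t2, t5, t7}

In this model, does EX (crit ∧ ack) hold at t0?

No

Sat(crit ∧ ack) = {t0, t2, t7}
Sat(EX (crit ∧ ack)) = {s : some successor in {t0, t2, t7}} = {t2, t4, t5}
t0 ∉ Sat(EX (crit ∧ ack)) = {t2, t4, t5}, so the formula does not hold at t0.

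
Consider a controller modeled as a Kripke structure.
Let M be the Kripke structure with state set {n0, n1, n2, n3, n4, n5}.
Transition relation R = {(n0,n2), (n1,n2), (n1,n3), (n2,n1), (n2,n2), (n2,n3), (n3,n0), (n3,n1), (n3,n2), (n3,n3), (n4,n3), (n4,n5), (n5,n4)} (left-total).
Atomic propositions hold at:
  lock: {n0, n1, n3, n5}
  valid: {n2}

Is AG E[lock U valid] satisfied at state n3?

Yes

E[lock U valid]: least fixpoint, start Z0 = Sat(valid) = {n2}, add states in Sat(lock) with some successor in Z. Z1 = {n0, n1, n2, n3}; fixed.
Sat(E[lock U valid]) = {n0, n1, n2, n3}
AG E[lock U valid]: greatest fixpoint, start Z0 = {n0, n1, n2, n3}, keep only states in Sat with every successor in Z. Already a fixed point.
Sat(AG E[lock U valid]) = {n0, n1, n2, n3}
n3 ∈ Sat(AG E[lock U valid]) = {n0, n1, n2, n3}, so the formula holds at n3.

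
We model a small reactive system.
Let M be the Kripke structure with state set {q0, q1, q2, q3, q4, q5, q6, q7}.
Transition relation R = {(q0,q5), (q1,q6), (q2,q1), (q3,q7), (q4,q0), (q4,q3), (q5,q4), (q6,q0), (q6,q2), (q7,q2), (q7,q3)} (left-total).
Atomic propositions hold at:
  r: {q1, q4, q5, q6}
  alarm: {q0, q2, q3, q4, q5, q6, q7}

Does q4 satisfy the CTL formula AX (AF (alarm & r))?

No

Sat(alarm & r) = {q4, q5, q6}
AF (alarm & r): least fixpoint, start Z0 = {q4, q5, q6}, add states with every successor in Z. Z1 = {q0, q1, q4, q5, q6}; Z2 = {q0, q1, q2, q4, q5, q6}; fixed.
Sat(AF (alarm & r)) = {q0, q1, q2, q4, q5, q6}
Sat(AX (AF (alarm & r))) = {s : every successor in {q0, q1, q2, q4, q5, q6}} = {q0, q1, q2, q5, q6}
q4 ∉ Sat(AX (AF (alarm & r))) = {q0, q1, q2, q5, q6}, so the formula does not hold at q4.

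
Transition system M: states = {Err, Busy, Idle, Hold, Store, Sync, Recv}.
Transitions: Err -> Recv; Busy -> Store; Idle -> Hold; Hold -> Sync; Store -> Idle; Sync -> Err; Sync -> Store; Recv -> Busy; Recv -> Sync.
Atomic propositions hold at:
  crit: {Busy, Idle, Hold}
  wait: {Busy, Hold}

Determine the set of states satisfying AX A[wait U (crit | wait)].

{Idle, Store}

Sat(crit | wait) = {Busy, Idle, Hold}
A[wait U (crit | wait)]: least fixpoint, start Z0 = Sat((crit | wait)) = {Busy, Idle, Hold}, add states in Sat(wait) with every successor in Z. Already a fixed point.
Sat(A[wait U (crit | wait)]) = {Busy, Idle, Hold}
Sat(AX A[wait U (crit | wait)]) = {s : every successor in {Busy, Idle, Hold}} = {Idle, Store}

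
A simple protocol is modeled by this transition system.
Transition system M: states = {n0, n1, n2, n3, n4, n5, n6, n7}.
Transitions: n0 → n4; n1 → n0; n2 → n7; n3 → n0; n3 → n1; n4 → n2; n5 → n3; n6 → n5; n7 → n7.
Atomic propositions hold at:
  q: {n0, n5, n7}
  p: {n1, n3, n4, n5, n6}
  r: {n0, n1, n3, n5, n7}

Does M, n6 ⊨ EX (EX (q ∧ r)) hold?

Sat(q ∧ r) = {n0, n5, n7}
Sat(EX (q ∧ r)) = {s : some successor in {n0, n5, n7}} = {n1, n2, n3, n6, n7}
Sat(EX (EX (q ∧ r))) = {s : some successor in {n1, n2, n3, n6, n7}} = {n2, n3, n4, n5, n7}
n6 ∉ Sat(EX (EX (q ∧ r))) = {n2, n3, n4, n5, n7}, so the formula does not hold at n6.

No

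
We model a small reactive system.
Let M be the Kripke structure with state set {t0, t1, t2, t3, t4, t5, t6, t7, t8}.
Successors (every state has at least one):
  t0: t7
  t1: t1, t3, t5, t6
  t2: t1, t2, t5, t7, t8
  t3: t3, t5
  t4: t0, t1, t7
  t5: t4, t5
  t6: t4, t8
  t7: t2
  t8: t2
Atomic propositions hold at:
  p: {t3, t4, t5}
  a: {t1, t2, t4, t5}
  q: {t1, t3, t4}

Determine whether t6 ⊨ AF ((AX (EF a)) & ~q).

Yes

EF a: least fixpoint, start Z0 = {t1, t2, t4, t5}, add states with some successor in Z. Z1 = {t1, t2, t3, t4, t5, t6, t7, t8}; Z2 = {t0, t1, t2, t3, t4, t5, t6, t7, t8}; fixed.
Sat(EF a) = {t0, t1, t2, t3, t4, t5, t6, t7, t8}
Sat(AX (EF a)) = {s : every successor in {t0, t1, t2, t3, t4, t5, t6, t7, t8}} = {t0, t1, t2, t3, t4, t5, t6, t7, t8}
Sat(~q) = {t0, t2, t5, t6, t7, t8}
Sat((AX (EF a)) & ~q) = {t0, t2, t5, t6, t7, t8}
AF ((AX (EF a)) & ~q): least fixpoint, start Z0 = {t0, t2, t5, t6, t7, t8}, add states with every successor in Z. Already a fixed point.
Sat(AF ((AX (EF a)) & ~q)) = {t0, t2, t5, t6, t7, t8}
t6 ∈ Sat(AF ((AX (EF a)) & ~q)) = {t0, t2, t5, t6, t7, t8}, so the formula holds at t6.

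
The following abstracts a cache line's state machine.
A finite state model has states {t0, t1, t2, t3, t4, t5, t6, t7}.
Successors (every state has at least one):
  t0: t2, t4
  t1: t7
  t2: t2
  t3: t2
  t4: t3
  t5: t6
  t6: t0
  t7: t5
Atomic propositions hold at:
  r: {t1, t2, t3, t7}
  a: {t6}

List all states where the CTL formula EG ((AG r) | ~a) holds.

AG r: greatest fixpoint, start Z0 = {t1, t2, t3, t7}, keep only states in Sat with every successor in Z. Z1 = {t1, t2, t3}; Z2 = {t2, t3}; fixed.
Sat(AG r) = {t2, t3}
Sat(~a) = {t0, t1, t2, t3, t4, t5, t7}
Sat((AG r) | ~a) = {t0, t1, t2, t3, t4, t5, t7}
EG ((AG r) | ~a): greatest fixpoint, start Z0 = {t0, t1, t2, t3, t4, t5, t7}, keep only states in Sat with some successor in Z. Z1 = {t0, t1, t2, t3, t4, t7}; Z2 = {t0, t1, t2, t3, t4}; Z3 = {t0, t2, t3, t4}; fixed.
Sat(EG ((AG r) | ~a)) = {t0, t2, t3, t4}

{t0, t2, t3, t4}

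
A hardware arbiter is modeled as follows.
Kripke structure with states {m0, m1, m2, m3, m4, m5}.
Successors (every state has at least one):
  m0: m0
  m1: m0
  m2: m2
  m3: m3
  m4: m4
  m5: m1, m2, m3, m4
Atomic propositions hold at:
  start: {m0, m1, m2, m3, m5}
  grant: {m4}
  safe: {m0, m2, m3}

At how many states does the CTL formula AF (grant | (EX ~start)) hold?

2

Sat(~start) = {m4}
Sat(EX ~start) = {s : some successor in {m4}} = {m4, m5}
Sat(grant | (EX ~start)) = {m4, m5}
AF (grant | (EX ~start)): least fixpoint, start Z0 = {m4, m5}, add states with every successor in Z. Already a fixed point.
Sat(AF (grant | (EX ~start))) = {m4, m5}
|Sat(AF (grant | (EX ~start)))| = |{m4, m5}| = 2.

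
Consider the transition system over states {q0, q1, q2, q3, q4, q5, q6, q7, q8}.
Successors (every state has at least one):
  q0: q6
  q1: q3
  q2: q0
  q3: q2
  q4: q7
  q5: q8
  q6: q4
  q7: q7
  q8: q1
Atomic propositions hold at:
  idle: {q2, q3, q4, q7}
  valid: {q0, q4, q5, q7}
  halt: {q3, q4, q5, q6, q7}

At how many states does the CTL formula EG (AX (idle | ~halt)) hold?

3

Sat(~halt) = {q0, q1, q2, q8}
Sat(idle | ~halt) = {q0, q1, q2, q3, q4, q7, q8}
Sat(AX (idle | ~halt)) = {s : every successor in {q0, q1, q2, q3, q4, q7, q8}} = {q1, q2, q3, q4, q5, q6, q7, q8}
EG (AX (idle | ~halt)): greatest fixpoint, start Z0 = {q1, q2, q3, q4, q5, q6, q7, q8}, keep only states in Sat with some successor in Z. Z1 = {q1, q3, q4, q5, q6, q7, q8}; Z2 = {q1, q4, q5, q6, q7, q8}; Z3 = {q4, q5, q6, q7, q8}; Z4 = {q4, q5, q6, q7}; Z5 = {q4, q6, q7}; fixed.
Sat(EG (AX (idle | ~halt))) = {q4, q6, q7}
|Sat(EG (AX (idle | ~halt)))| = |{q4, q6, q7}| = 3.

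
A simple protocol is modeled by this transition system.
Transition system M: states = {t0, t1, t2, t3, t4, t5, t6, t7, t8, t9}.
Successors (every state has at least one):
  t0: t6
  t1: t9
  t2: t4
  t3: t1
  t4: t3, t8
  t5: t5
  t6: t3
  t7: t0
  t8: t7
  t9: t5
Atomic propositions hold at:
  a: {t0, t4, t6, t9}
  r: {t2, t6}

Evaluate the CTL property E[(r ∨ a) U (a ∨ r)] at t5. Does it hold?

No

Sat(r ∨ a) = {t0, t2, t4, t6, t9}
Sat(a ∨ r) = {t0, t2, t4, t6, t9}
E[(r ∨ a) U (a ∨ r)]: least fixpoint, start Z0 = Sat((a ∨ r)) = {t0, t2, t4, t6, t9}, add states in Sat(r ∨ a) with some successor in Z. Already a fixed point.
Sat(E[(r ∨ a) U (a ∨ r)]) = {t0, t2, t4, t6, t9}
t5 ∉ Sat(E[(r ∨ a) U (a ∨ r)]) = {t0, t2, t4, t6, t9}, so the formula does not hold at t5.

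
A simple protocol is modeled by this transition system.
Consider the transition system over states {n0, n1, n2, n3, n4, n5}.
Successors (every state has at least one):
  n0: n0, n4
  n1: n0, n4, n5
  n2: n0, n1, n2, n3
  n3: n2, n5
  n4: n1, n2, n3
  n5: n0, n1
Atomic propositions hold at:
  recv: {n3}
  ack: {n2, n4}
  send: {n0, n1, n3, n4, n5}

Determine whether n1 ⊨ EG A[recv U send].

A[recv U send]: least fixpoint, start Z0 = Sat(send) = {n0, n1, n3, n4, n5}, add states in Sat(recv) with every successor in Z. Already a fixed point.
Sat(A[recv U send]) = {n0, n1, n3, n4, n5}
EG A[recv U send]: greatest fixpoint, start Z0 = {n0, n1, n3, n4, n5}, keep only states in Sat with some successor in Z. Already a fixed point.
Sat(EG A[recv U send]) = {n0, n1, n3, n4, n5}
n1 ∈ Sat(EG A[recv U send]) = {n0, n1, n3, n4, n5}, so the formula holds at n1.

Yes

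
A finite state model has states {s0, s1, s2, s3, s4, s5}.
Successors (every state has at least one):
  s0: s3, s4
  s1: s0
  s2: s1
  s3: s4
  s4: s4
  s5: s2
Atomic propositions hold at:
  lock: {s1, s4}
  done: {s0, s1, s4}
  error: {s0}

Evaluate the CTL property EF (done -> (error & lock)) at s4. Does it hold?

Sat(error & lock) = ∅
Sat(done -> (error & lock)) = {s2, s3, s5}
EF (done -> (error & lock)): least fixpoint, start Z0 = {s2, s3, s5}, add states with some successor in Z. Z1 = {s0, s2, s3, s5}; Z2 = {s0, s1, s2, s3, s5}; fixed.
Sat(EF (done -> (error & lock))) = {s0, s1, s2, s3, s5}
s4 ∉ Sat(EF (done -> (error & lock))) = {s0, s1, s2, s3, s5}, so the formula does not hold at s4.

No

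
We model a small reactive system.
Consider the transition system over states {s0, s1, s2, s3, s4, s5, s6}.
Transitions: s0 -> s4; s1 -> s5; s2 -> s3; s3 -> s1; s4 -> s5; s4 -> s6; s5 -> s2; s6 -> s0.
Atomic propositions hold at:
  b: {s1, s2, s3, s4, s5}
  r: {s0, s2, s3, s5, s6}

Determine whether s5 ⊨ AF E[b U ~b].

No

Sat(~b) = {s0, s6}
E[b U ~b]: least fixpoint, start Z0 = Sat(~b) = {s0, s6}, add states in Sat(b) with some successor in Z. Z1 = {s0, s4, s6}; fixed.
Sat(E[b U ~b]) = {s0, s4, s6}
AF E[b U ~b]: least fixpoint, start Z0 = {s0, s4, s6}, add states with every successor in Z. Already a fixed point.
Sat(AF E[b U ~b]) = {s0, s4, s6}
s5 ∉ Sat(AF E[b U ~b]) = {s0, s4, s6}, so the formula does not hold at s5.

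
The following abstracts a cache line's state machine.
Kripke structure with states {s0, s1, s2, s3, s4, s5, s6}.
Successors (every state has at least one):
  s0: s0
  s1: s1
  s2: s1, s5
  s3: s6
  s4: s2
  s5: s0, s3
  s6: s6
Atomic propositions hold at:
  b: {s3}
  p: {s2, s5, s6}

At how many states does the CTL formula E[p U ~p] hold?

6

Sat(~p) = {s0, s1, s3, s4}
E[p U ~p]: least fixpoint, start Z0 = Sat(~p) = {s0, s1, s3, s4}, add states in Sat(p) with some successor in Z. Z1 = {s0, s1, s2, s3, s4, s5}; fixed.
Sat(E[p U ~p]) = {s0, s1, s2, s3, s4, s5}
|Sat(E[p U ~p])| = |{s0, s1, s2, s3, s4, s5}| = 6.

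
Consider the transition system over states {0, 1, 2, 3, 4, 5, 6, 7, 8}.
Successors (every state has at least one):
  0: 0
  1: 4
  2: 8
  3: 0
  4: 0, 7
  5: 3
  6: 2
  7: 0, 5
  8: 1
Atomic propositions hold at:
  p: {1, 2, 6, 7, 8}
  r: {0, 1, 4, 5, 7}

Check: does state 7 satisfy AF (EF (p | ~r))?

Yes

Sat(~r) = {2, 3, 6, 8}
Sat(p | ~r) = {1, 2, 3, 6, 7, 8}
EF (p | ~r): least fixpoint, start Z0 = {1, 2, 3, 6, 7, 8}, add states with some successor in Z. Z1 = {1, 2, 3, 4, 5, 6, 7, 8}; fixed.
Sat(EF (p | ~r)) = {1, 2, 3, 4, 5, 6, 7, 8}
AF (EF (p | ~r)): least fixpoint, start Z0 = {1, 2, 3, 4, 5, 6, 7, 8}, add states with every successor in Z. Already a fixed point.
Sat(AF (EF (p | ~r))) = {1, 2, 3, 4, 5, 6, 7, 8}
7 ∈ Sat(AF (EF (p | ~r))) = {1, 2, 3, 4, 5, 6, 7, 8}, so the formula holds at 7.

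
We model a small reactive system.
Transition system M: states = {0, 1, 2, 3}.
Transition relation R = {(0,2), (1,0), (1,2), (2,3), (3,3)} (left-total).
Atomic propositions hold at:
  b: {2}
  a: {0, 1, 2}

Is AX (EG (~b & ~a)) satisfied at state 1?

No

Sat(~b) = {0, 1, 3}
Sat(~a) = {3}
Sat(~b & ~a) = {3}
EG (~b & ~a): greatest fixpoint, start Z0 = {3}, keep only states in Sat with some successor in Z. Already a fixed point.
Sat(EG (~b & ~a)) = {3}
Sat(AX (EG (~b & ~a))) = {s : every successor in {3}} = {2, 3}
1 ∉ Sat(AX (EG (~b & ~a))) = {2, 3}, so the formula does not hold at 1.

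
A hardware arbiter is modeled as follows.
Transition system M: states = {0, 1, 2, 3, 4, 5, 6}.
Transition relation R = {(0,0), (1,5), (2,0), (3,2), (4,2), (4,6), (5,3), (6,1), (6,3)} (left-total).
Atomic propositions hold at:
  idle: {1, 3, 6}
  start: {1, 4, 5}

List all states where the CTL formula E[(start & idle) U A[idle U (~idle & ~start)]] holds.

{0, 2, 3}

Sat(start & idle) = {1}
Sat(~idle) = {0, 2, 4, 5}
Sat(~start) = {0, 2, 3, 6}
Sat(~idle & ~start) = {0, 2}
A[idle U (~idle & ~start)]: least fixpoint, start Z0 = Sat((~idle & ~start)) = {0, 2}, add states in Sat(idle) with every successor in Z. Z1 = {0, 2, 3}; fixed.
Sat(A[idle U (~idle & ~start)]) = {0, 2, 3}
E[(start & idle) U A[idle U (~idle & ~start)]]: least fixpoint, start Z0 = Sat(A[idle U (~idle & ~start)]) = {0, 2, 3}, add states in Sat(start & idle) with some successor in Z. Already a fixed point.
Sat(E[(start & idle) U A[idle U (~idle & ~start)]]) = {0, 2, 3}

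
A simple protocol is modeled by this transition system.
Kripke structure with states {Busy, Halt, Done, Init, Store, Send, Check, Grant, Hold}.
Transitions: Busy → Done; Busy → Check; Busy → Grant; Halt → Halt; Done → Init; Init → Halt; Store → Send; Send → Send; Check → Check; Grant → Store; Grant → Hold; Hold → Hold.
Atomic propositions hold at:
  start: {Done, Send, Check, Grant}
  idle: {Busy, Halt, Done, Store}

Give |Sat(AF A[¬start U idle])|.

Sat(¬start) = {Busy, Halt, Init, Store, Hold}
A[¬start U idle]: least fixpoint, start Z0 = Sat(idle) = {Busy, Halt, Done, Store}, add states in Sat(¬start) with every successor in Z. Z1 = {Busy, Halt, Done, Init, Store}; fixed.
Sat(A[¬start U idle]) = {Busy, Halt, Done, Init, Store}
AF A[¬start U idle]: least fixpoint, start Z0 = {Busy, Halt, Done, Init, Store}, add states with every successor in Z. Already a fixed point.
Sat(AF A[¬start U idle]) = {Busy, Halt, Done, Init, Store}
|Sat(AF A[¬start U idle])| = |{Busy, Halt, Done, Init, Store}| = 5.

5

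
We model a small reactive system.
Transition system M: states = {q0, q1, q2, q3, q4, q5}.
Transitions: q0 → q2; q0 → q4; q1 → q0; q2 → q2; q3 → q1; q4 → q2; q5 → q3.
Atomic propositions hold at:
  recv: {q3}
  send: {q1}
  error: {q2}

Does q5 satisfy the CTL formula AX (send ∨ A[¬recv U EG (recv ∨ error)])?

No

Sat(¬recv) = {q0, q1, q2, q4, q5}
Sat(recv ∨ error) = {q2, q3}
EG (recv ∨ error): greatest fixpoint, start Z0 = {q2, q3}, keep only states in Sat with some successor in Z. Z1 = {q2}; fixed.
Sat(EG (recv ∨ error)) = {q2}
A[¬recv U EG (recv ∨ error)]: least fixpoint, start Z0 = Sat(EG (recv ∨ error)) = {q2}, add states in Sat(¬recv) with every successor in Z. Z1 = {q2, q4}; Z2 = {q0, q2, q4}; Z3 = {q0, q1, q2, q4}; fixed.
Sat(A[¬recv U EG (recv ∨ error)]) = {q0, q1, q2, q4}
Sat(send ∨ A[¬recv U EG (recv ∨ error)]) = {q0, q1, q2, q4}
Sat(AX (send ∨ A[¬recv U EG (recv ∨ error)])) = {s : every successor in {q0, q1, q2, q4}} = {q0, q1, q2, q3, q4}
q5 ∉ Sat(AX (send ∨ A[¬recv U EG (recv ∨ error)])) = {q0, q1, q2, q3, q4}, so the formula does not hold at q5.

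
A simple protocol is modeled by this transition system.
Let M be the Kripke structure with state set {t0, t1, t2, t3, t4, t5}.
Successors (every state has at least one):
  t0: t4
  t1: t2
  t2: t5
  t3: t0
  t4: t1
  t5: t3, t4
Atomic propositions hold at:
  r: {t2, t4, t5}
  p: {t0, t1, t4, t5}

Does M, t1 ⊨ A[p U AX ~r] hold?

Sat(~r) = {t0, t1, t3}
Sat(AX ~r) = {s : every successor in {t0, t1, t3}} = {t3, t4}
A[p U AX ~r]: least fixpoint, start Z0 = Sat(AX ~r) = {t3, t4}, add states in Sat(p) with every successor in Z. Z1 = {t0, t3, t4, t5}; fixed.
Sat(A[p U AX ~r]) = {t0, t3, t4, t5}
t1 ∉ Sat(A[p U AX ~r]) = {t0, t3, t4, t5}, so the formula does not hold at t1.

No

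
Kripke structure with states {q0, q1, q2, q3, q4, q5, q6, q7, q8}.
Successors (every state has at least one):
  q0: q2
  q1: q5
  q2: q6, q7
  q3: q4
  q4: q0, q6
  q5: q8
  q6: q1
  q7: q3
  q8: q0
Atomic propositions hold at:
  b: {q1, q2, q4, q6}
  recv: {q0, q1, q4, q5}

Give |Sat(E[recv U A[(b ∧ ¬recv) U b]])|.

5

Sat(¬recv) = {q2, q3, q6, q7, q8}
Sat(b ∧ ¬recv) = {q2, q6}
A[(b ∧ ¬recv) U b]: least fixpoint, start Z0 = Sat(b) = {q1, q2, q4, q6}, add states in Sat(b ∧ ¬recv) with every successor in Z. Already a fixed point.
Sat(A[(b ∧ ¬recv) U b]) = {q1, q2, q4, q6}
E[recv U A[(b ∧ ¬recv) U b]]: least fixpoint, start Z0 = Sat(A[(b ∧ ¬recv) U b]) = {q1, q2, q4, q6}, add states in Sat(recv) with some successor in Z. Z1 = {q0, q1, q2, q4, q6}; fixed.
Sat(E[recv U A[(b ∧ ¬recv) U b]]) = {q0, q1, q2, q4, q6}
|Sat(E[recv U A[(b ∧ ¬recv) U b]])| = |{q0, q1, q2, q4, q6}| = 5.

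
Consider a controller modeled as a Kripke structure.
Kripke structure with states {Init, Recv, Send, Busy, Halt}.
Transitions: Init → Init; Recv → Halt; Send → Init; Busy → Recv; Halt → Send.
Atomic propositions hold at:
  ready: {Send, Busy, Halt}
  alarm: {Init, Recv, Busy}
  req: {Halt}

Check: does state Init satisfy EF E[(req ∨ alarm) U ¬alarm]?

No

Sat(req ∨ alarm) = {Init, Recv, Busy, Halt}
Sat(¬alarm) = {Send, Halt}
E[(req ∨ alarm) U ¬alarm]: least fixpoint, start Z0 = Sat(¬alarm) = {Send, Halt}, add states in Sat(req ∨ alarm) with some successor in Z. Z1 = {Recv, Send, Halt}; Z2 = {Recv, Send, Busy, Halt}; fixed.
Sat(E[(req ∨ alarm) U ¬alarm]) = {Recv, Send, Busy, Halt}
EF E[(req ∨ alarm) U ¬alarm]: least fixpoint, start Z0 = {Recv, Send, Busy, Halt}, add states with some successor in Z. Already a fixed point.
Sat(EF E[(req ∨ alarm) U ¬alarm]) = {Recv, Send, Busy, Halt}
Init ∉ Sat(EF E[(req ∨ alarm) U ¬alarm]) = {Recv, Send, Busy, Halt}, so the formula does not hold at Init.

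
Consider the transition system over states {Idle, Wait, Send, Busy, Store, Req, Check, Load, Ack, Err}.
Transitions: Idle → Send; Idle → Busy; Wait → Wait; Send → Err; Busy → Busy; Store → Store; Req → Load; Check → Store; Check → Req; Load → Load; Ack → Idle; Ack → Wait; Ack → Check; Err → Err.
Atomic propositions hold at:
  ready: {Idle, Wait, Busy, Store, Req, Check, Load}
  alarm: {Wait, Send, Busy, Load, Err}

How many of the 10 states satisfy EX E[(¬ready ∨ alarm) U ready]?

8

Sat(¬ready) = {Send, Ack, Err}
Sat(¬ready ∨ alarm) = {Wait, Send, Busy, Load, Ack, Err}
E[(¬ready ∨ alarm) U ready]: least fixpoint, start Z0 = Sat(ready) = {Idle, Wait, Busy, Store, Req, Check, Load}, add states in Sat(¬ready ∨ alarm) with some successor in Z. Z1 = {Idle, Wait, Busy, Store, Req, Check, Load, Ack}; fixed.
Sat(E[(¬ready ∨ alarm) U ready]) = {Idle, Wait, Busy, Store, Req, Check, Load, Ack}
Sat(EX E[(¬ready ∨ alarm) U ready]) = {s : some successor in {Idle, Wait, Busy, Store, Req, Check, Load, Ack}} = {Idle, Wait, Busy, Store, Req, Check, Load, Ack}
|Sat(EX E[(¬ready ∨ alarm) U ready])| = |{Idle, Wait, Busy, Store, Req, Check, Load, Ack}| = 8.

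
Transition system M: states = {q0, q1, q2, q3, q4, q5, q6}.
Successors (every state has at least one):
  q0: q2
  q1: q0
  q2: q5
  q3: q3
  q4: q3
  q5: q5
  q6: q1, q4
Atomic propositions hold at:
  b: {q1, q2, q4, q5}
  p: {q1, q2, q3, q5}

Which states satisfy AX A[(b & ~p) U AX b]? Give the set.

Sat(~p) = {q0, q4, q6}
Sat(b & ~p) = {q4}
Sat(AX b) = {s : every successor in {q1, q2, q4, q5}} = {q0, q2, q5, q6}
A[(b & ~p) U AX b]: least fixpoint, start Z0 = Sat(AX b) = {q0, q2, q5, q6}, add states in Sat(b & ~p) with every successor in Z. Already a fixed point.
Sat(A[(b & ~p) U AX b]) = {q0, q2, q5, q6}
Sat(AX A[(b & ~p) U AX b]) = {s : every successor in {q0, q2, q5, q6}} = {q0, q1, q2, q5}

{q0, q1, q2, q5}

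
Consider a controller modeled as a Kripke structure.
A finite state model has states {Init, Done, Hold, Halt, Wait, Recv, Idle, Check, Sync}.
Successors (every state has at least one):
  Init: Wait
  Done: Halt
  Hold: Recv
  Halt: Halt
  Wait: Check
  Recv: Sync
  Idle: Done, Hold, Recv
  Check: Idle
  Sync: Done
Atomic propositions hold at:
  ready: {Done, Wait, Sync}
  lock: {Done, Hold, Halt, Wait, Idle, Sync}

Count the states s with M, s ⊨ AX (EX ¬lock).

2

Sat(¬lock) = {Init, Recv, Check}
Sat(EX ¬lock) = {s : some successor in {Init, Recv, Check}} = {Hold, Wait, Idle}
Sat(AX (EX ¬lock)) = {s : every successor in {Hold, Wait, Idle}} = {Init, Check}
|Sat(AX (EX ¬lock))| = |{Init, Check}| = 2.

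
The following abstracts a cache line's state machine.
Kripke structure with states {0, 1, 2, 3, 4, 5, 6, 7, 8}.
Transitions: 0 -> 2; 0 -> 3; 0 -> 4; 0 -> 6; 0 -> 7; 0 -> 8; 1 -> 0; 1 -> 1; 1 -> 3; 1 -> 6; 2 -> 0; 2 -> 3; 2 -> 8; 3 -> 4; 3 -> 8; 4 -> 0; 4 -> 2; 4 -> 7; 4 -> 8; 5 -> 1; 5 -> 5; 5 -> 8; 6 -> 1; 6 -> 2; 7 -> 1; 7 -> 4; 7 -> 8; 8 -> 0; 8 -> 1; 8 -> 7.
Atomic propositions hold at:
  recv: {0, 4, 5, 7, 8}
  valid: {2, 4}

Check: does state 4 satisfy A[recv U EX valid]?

Sat(EX valid) = {s : some successor in {2, 4}} = {0, 3, 4, 6, 7}
A[recv U EX valid]: least fixpoint, start Z0 = Sat(EX valid) = {0, 3, 4, 6, 7}, add states in Sat(recv) with every successor in Z. Already a fixed point.
Sat(A[recv U EX valid]) = {0, 3, 4, 6, 7}
4 ∈ Sat(A[recv U EX valid]) = {0, 3, 4, 6, 7}, so the formula holds at 4.

Yes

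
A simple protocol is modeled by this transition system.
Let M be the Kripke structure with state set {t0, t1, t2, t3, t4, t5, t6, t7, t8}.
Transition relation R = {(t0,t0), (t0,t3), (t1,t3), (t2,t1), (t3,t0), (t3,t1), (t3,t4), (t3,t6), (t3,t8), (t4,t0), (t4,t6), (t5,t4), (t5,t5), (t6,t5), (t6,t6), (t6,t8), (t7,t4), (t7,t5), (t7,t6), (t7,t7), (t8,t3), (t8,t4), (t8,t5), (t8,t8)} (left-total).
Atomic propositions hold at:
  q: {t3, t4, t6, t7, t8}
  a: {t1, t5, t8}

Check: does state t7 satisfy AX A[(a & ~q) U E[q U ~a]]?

No

Sat(~q) = {t0, t1, t2, t5}
Sat(a & ~q) = {t1, t5}
Sat(~a) = {t0, t2, t3, t4, t6, t7}
E[q U ~a]: least fixpoint, start Z0 = Sat(~a) = {t0, t2, t3, t4, t6, t7}, add states in Sat(q) with some successor in Z. Z1 = {t0, t2, t3, t4, t6, t7, t8}; fixed.
Sat(E[q U ~a]) = {t0, t2, t3, t4, t6, t7, t8}
A[(a & ~q) U E[q U ~a]]: least fixpoint, start Z0 = Sat(E[q U ~a]) = {t0, t2, t3, t4, t6, t7, t8}, add states in Sat(a & ~q) with every successor in Z. Z1 = {t0, t1, t2, t3, t4, t6, t7, t8}; fixed.
Sat(A[(a & ~q) U E[q U ~a]]) = {t0, t1, t2, t3, t4, t6, t7, t8}
Sat(AX A[(a & ~q) U E[q U ~a]]) = {s : every successor in {t0, t1, t2, t3, t4, t6, t7, t8}} = {t0, t1, t2, t3, t4}
t7 ∉ Sat(AX A[(a & ~q) U E[q U ~a]]) = {t0, t1, t2, t3, t4}, so the formula does not hold at t7.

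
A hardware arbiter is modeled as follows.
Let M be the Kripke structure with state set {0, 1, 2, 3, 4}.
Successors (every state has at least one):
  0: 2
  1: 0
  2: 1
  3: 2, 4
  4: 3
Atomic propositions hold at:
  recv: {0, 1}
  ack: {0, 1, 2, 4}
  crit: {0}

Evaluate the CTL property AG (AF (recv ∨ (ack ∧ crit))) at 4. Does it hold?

Sat(ack ∧ crit) = {0}
Sat(recv ∨ (ack ∧ crit)) = {0, 1}
AF (recv ∨ (ack ∧ crit)): least fixpoint, start Z0 = {0, 1}, add states with every successor in Z. Z1 = {0, 1, 2}; fixed.
Sat(AF (recv ∨ (ack ∧ crit))) = {0, 1, 2}
AG (AF (recv ∨ (ack ∧ crit))): greatest fixpoint, start Z0 = {0, 1, 2}, keep only states in Sat with every successor in Z. Already a fixed point.
Sat(AG (AF (recv ∨ (ack ∧ crit)))) = {0, 1, 2}
4 ∉ Sat(AG (AF (recv ∨ (ack ∧ crit)))) = {0, 1, 2}, so the formula does not hold at 4.

No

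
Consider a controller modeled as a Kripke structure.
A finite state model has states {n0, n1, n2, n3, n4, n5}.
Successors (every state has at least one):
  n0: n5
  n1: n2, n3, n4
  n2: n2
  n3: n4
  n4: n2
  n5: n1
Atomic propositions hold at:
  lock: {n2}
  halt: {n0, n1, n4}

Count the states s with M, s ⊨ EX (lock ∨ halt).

Sat(lock ∨ halt) = {n0, n1, n2, n4}
Sat(EX (lock ∨ halt)) = {s : some successor in {n0, n1, n2, n4}} = {n1, n2, n3, n4, n5}
|Sat(EX (lock ∨ halt))| = |{n1, n2, n3, n4, n5}| = 5.

5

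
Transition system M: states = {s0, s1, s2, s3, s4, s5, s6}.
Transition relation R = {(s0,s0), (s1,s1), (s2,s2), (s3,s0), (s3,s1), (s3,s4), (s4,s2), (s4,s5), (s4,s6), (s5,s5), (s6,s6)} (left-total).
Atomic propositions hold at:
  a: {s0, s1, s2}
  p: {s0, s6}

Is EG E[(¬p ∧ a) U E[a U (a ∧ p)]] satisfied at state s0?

Sat(¬p) = {s1, s2, s3, s4, s5}
Sat(¬p ∧ a) = {s1, s2}
Sat(a ∧ p) = {s0}
E[a U (a ∧ p)]: least fixpoint, start Z0 = Sat((a ∧ p)) = {s0}, add states in Sat(a) with some successor in Z. Already a fixed point.
Sat(E[a U (a ∧ p)]) = {s0}
E[(¬p ∧ a) U E[a U (a ∧ p)]]: least fixpoint, start Z0 = Sat(E[a U (a ∧ p)]) = {s0}, add states in Sat(¬p ∧ a) with some successor in Z. Already a fixed point.
Sat(E[(¬p ∧ a) U E[a U (a ∧ p)]]) = {s0}
EG E[(¬p ∧ a) U E[a U (a ∧ p)]]: greatest fixpoint, start Z0 = {s0}, keep only states in Sat with some successor in Z. Already a fixed point.
Sat(EG E[(¬p ∧ a) U E[a U (a ∧ p)]]) = {s0}
s0 ∈ Sat(EG E[(¬p ∧ a) U E[a U (a ∧ p)]]) = {s0}, so the formula holds at s0.

Yes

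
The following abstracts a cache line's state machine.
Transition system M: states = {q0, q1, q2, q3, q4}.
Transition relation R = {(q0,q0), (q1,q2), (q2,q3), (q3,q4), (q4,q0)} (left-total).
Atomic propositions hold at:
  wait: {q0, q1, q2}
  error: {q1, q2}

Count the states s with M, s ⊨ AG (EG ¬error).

3

Sat(¬error) = {q0, q3, q4}
EG ¬error: greatest fixpoint, start Z0 = {q0, q3, q4}, keep only states in Sat with some successor in Z. Already a fixed point.
Sat(EG ¬error) = {q0, q3, q4}
AG (EG ¬error): greatest fixpoint, start Z0 = {q0, q3, q4}, keep only states in Sat with every successor in Z. Already a fixed point.
Sat(AG (EG ¬error)) = {q0, q3, q4}
|Sat(AG (EG ¬error))| = |{q0, q3, q4}| = 3.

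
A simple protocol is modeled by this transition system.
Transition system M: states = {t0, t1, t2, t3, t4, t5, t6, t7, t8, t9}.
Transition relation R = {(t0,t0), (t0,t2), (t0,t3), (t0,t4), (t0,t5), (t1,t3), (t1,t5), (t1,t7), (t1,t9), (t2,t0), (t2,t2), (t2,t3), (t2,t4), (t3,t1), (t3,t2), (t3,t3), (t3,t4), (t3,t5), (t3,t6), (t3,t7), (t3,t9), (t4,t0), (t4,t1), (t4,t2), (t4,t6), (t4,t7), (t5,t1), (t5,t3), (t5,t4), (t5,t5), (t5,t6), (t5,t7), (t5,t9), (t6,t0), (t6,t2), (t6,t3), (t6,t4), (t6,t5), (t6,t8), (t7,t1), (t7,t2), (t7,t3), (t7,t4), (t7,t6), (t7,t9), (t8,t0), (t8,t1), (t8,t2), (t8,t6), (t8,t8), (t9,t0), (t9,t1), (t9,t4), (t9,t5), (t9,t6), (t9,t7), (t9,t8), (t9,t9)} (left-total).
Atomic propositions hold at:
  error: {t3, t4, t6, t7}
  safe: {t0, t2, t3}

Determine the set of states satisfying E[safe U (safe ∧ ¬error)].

Sat(¬error) = {t0, t1, t2, t5, t8, t9}
Sat(safe ∧ ¬error) = {t0, t2}
E[safe U (safe ∧ ¬error)]: least fixpoint, start Z0 = Sat((safe ∧ ¬error)) = {t0, t2}, add states in Sat(safe) with some successor in Z. Z1 = {t0, t2, t3}; fixed.
Sat(E[safe U (safe ∧ ¬error)]) = {t0, t2, t3}

{t0, t2, t3}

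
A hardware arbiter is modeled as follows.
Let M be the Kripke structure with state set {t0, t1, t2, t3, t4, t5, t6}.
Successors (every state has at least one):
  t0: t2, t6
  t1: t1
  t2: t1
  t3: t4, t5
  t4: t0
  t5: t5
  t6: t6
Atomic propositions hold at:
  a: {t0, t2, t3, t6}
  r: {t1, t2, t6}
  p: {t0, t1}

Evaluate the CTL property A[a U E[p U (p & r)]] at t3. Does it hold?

No

Sat(p & r) = {t1}
E[p U (p & r)]: least fixpoint, start Z0 = Sat((p & r)) = {t1}, add states in Sat(p) with some successor in Z. Already a fixed point.
Sat(E[p U (p & r)]) = {t1}
A[a U E[p U (p & r)]]: least fixpoint, start Z0 = Sat(E[p U (p & r)]) = {t1}, add states in Sat(a) with every successor in Z. Z1 = {t1, t2}; fixed.
Sat(A[a U E[p U (p & r)]]) = {t1, t2}
t3 ∉ Sat(A[a U E[p U (p & r)]]) = {t1, t2}, so the formula does not hold at t3.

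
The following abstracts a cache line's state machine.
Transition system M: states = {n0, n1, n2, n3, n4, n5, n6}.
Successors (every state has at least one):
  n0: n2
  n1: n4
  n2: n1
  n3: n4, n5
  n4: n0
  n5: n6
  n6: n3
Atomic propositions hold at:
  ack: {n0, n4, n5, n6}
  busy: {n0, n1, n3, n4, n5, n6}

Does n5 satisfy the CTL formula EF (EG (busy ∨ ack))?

Sat(busy ∨ ack) = {n0, n1, n3, n4, n5, n6}
EG (busy ∨ ack): greatest fixpoint, start Z0 = {n0, n1, n3, n4, n5, n6}, keep only states in Sat with some successor in Z. Z1 = {n1, n3, n4, n5, n6}; Z2 = {n1, n3, n5, n6}; Z3 = {n3, n5, n6}; fixed.
Sat(EG (busy ∨ ack)) = {n3, n5, n6}
EF (EG (busy ∨ ack)): least fixpoint, start Z0 = {n3, n5, n6}, add states with some successor in Z. Already a fixed point.
Sat(EF (EG (busy ∨ ack))) = {n3, n5, n6}
n5 ∈ Sat(EF (EG (busy ∨ ack))) = {n3, n5, n6}, so the formula holds at n5.

Yes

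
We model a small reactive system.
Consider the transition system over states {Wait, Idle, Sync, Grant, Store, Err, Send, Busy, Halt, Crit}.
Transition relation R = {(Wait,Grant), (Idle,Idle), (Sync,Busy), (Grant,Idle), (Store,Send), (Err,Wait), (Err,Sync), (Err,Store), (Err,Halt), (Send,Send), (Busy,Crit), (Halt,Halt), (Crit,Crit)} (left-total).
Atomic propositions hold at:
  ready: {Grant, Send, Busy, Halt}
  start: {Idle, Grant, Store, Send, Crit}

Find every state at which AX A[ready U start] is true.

{Wait, Idle, Sync, Grant, Store, Send, Busy, Crit}

A[ready U start]: least fixpoint, start Z0 = Sat(start) = {Idle, Grant, Store, Send, Crit}, add states in Sat(ready) with every successor in Z. Z1 = {Idle, Grant, Store, Send, Busy, Crit}; fixed.
Sat(A[ready U start]) = {Idle, Grant, Store, Send, Busy, Crit}
Sat(AX A[ready U start]) = {s : every successor in {Idle, Grant, Store, Send, Busy, Crit}} = {Wait, Idle, Sync, Grant, Store, Send, Busy, Crit}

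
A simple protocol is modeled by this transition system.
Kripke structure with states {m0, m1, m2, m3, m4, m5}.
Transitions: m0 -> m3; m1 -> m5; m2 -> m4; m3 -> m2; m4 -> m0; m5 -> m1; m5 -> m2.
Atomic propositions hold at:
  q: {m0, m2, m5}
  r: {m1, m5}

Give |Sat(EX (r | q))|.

4

Sat(r | q) = {m0, m1, m2, m5}
Sat(EX (r | q)) = {s : some successor in {m0, m1, m2, m5}} = {m1, m3, m4, m5}
|Sat(EX (r | q))| = |{m1, m3, m4, m5}| = 4.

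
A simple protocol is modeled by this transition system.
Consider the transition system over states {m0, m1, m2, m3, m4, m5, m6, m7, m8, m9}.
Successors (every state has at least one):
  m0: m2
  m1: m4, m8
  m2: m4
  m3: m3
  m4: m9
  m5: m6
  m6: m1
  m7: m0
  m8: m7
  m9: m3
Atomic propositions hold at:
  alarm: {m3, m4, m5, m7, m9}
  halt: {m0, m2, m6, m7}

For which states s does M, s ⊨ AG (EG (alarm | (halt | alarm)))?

{m0, m2, m3, m4, m7, m9}

Sat(halt | alarm) = {m0, m2, m3, m4, m5, m6, m7, m9}
Sat(alarm | (halt | alarm)) = {m0, m2, m3, m4, m5, m6, m7, m9}
EG (alarm | (halt | alarm)): greatest fixpoint, start Z0 = {m0, m2, m3, m4, m5, m6, m7, m9}, keep only states in Sat with some successor in Z. Z1 = {m0, m2, m3, m4, m5, m7, m9}; Z2 = {m0, m2, m3, m4, m7, m9}; fixed.
Sat(EG (alarm | (halt | alarm))) = {m0, m2, m3, m4, m7, m9}
AG (EG (alarm | (halt | alarm))): greatest fixpoint, start Z0 = {m0, m2, m3, m4, m7, m9}, keep only states in Sat with every successor in Z. Already a fixed point.
Sat(AG (EG (alarm | (halt | alarm)))) = {m0, m2, m3, m4, m7, m9}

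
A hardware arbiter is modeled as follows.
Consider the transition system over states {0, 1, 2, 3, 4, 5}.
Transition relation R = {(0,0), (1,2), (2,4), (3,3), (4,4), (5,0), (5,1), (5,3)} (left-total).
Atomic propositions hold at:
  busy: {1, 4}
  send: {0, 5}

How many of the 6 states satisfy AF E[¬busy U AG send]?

2

Sat(¬busy) = {0, 2, 3, 5}
AG send: greatest fixpoint, start Z0 = {0, 5}, keep only states in Sat with every successor in Z. Z1 = {0}; fixed.
Sat(AG send) = {0}
E[¬busy U AG send]: least fixpoint, start Z0 = Sat(AG send) = {0}, add states in Sat(¬busy) with some successor in Z. Z1 = {0, 5}; fixed.
Sat(E[¬busy U AG send]) = {0, 5}
AF E[¬busy U AG send]: least fixpoint, start Z0 = {0, 5}, add states with every successor in Z. Already a fixed point.
Sat(AF E[¬busy U AG send]) = {0, 5}
|Sat(AF E[¬busy U AG send])| = |{0, 5}| = 2.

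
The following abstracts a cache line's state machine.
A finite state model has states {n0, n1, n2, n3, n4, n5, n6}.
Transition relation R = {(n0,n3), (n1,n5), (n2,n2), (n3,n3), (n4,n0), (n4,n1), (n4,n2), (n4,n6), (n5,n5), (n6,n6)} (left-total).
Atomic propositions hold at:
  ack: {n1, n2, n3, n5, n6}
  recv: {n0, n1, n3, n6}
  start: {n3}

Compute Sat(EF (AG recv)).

{n0, n3, n4, n6}

AG recv: greatest fixpoint, start Z0 = {n0, n1, n3, n6}, keep only states in Sat with every successor in Z. Z1 = {n0, n3, n6}; fixed.
Sat(AG recv) = {n0, n3, n6}
EF (AG recv): least fixpoint, start Z0 = {n0, n3, n6}, add states with some successor in Z. Z1 = {n0, n3, n4, n6}; fixed.
Sat(EF (AG recv)) = {n0, n3, n4, n6}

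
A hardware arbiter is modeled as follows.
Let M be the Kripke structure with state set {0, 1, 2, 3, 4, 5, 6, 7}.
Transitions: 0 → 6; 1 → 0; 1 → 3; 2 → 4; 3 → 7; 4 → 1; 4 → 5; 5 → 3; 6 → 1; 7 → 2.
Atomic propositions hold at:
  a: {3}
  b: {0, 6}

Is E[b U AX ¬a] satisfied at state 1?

No

Sat(¬a) = {0, 1, 2, 4, 5, 6, 7}
Sat(AX ¬a) = {s : every successor in {0, 1, 2, 4, 5, 6, 7}} = {0, 2, 3, 4, 6, 7}
E[b U AX ¬a]: least fixpoint, start Z0 = Sat(AX ¬a) = {0, 2, 3, 4, 6, 7}, add states in Sat(b) with some successor in Z. Already a fixed point.
Sat(E[b U AX ¬a]) = {0, 2, 3, 4, 6, 7}
1 ∉ Sat(E[b U AX ¬a]) = {0, 2, 3, 4, 6, 7}, so the formula does not hold at 1.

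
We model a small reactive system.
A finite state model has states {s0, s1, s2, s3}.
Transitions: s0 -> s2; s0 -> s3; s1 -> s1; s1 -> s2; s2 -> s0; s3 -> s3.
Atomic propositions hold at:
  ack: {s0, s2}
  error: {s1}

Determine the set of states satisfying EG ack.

{s0, s2}

EG ack: greatest fixpoint, start Z0 = {s0, s2}, keep only states in Sat with some successor in Z. Already a fixed point.
Sat(EG ack) = {s0, s2}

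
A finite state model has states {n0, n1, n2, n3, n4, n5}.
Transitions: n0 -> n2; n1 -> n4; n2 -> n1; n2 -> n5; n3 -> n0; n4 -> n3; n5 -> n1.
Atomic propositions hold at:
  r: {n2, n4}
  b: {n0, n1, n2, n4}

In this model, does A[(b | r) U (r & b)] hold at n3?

No

Sat(b | r) = {n0, n1, n2, n4}
Sat(r & b) = {n2, n4}
A[(b | r) U (r & b)]: least fixpoint, start Z0 = Sat((r & b)) = {n2, n4}, add states in Sat(b | r) with every successor in Z. Z1 = {n0, n1, n2, n4}; fixed.
Sat(A[(b | r) U (r & b)]) = {n0, n1, n2, n4}
n3 ∉ Sat(A[(b | r) U (r & b)]) = {n0, n1, n2, n4}, so the formula does not hold at n3.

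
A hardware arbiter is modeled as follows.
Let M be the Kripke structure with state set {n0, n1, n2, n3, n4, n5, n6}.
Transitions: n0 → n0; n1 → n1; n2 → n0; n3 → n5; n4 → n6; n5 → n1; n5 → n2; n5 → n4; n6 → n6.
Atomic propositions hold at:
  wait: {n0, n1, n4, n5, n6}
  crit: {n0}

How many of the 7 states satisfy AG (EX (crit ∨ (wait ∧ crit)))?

2

Sat(wait ∧ crit) = {n0}
Sat(crit ∨ (wait ∧ crit)) = {n0}
Sat(EX (crit ∨ (wait ∧ crit))) = {s : some successor in {n0}} = {n0, n2}
AG (EX (crit ∨ (wait ∧ crit))): greatest fixpoint, start Z0 = {n0, n2}, keep only states in Sat with every successor in Z. Already a fixed point.
Sat(AG (EX (crit ∨ (wait ∧ crit)))) = {n0, n2}
|Sat(AG (EX (crit ∨ (wait ∧ crit))))| = |{n0, n2}| = 2.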